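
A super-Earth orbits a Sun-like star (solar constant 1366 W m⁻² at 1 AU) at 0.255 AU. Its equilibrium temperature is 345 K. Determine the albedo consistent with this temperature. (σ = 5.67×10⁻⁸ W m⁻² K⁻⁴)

Flux at 0.255 AU: S = 1366/0.255² = 2.10×10⁴ W m⁻².
From T_eq⁴ = S(1−A)/(4σ): 1−A = 4σT_eq⁴/S.
1−A = 4 × 5.67×10⁻⁸ × (345)⁴ / 2.10×10⁴ = 0.153.

A ≈ 0.85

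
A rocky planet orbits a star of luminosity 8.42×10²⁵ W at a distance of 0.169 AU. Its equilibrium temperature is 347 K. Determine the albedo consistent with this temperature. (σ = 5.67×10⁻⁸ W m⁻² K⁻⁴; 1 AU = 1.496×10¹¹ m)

d = 0.169 AU = 2.53×10¹⁰ m.
Flux: S = L/(4πd²) = 8.42×10²⁵/(4π×(2.53×10¹⁰)²) = 1.05×10⁴ W m⁻².
From T_eq⁴ = S(1−A)/(4σ): 1−A = 4σT_eq⁴/S.
1−A = 4 × 5.67×10⁻⁸ × (347)⁴ / 1.05×10⁴ = 0.314.

A ≈ 0.69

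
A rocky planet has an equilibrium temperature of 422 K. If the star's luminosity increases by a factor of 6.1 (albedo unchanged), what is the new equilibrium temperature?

T_eq ∝ L^(1/4) · d^(−1/2).
T′ = 422 × 6.1^(1/4) = 663 K.

T_eq ≈ 663 K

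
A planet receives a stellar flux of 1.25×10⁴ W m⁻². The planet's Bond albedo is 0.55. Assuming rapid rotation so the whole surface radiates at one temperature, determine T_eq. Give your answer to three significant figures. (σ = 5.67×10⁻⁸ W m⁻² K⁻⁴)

T_eq ≈ 397 K

Energy balance: absorbed = emitted ⇒ πR²·S(1−A) = 4πR²·σT_eq⁴, so T_eq⁴ = S(1−A)/(4σ).
T_eq = [1.25×10⁴ × 0.45 / (4 × 5.67×10⁻⁸)]^(1/4) = (2.48×10¹⁰)^(1/4) = 397 K.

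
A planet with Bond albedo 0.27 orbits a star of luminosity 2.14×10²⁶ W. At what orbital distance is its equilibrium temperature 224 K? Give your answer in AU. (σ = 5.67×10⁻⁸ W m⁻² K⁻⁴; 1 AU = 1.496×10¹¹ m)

From T_eq⁴ = L(1−A)/(16πσd²): d = √[L(1−A)/(16πσT_eq⁴)].
d = √[2.14×10²⁶ × 0.73 / (16π × 5.67×10⁻⁸ × (224)⁴)] = 1.48×10¹¹ m = 0.986 AU.

d ≈ 0.986 AU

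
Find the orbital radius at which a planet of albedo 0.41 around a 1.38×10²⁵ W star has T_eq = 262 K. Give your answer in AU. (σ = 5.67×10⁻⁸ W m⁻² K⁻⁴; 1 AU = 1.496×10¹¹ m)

From T_eq⁴ = L(1−A)/(16πσd²): d = √[L(1−A)/(16πσT_eq⁴)].
d = √[1.38×10²⁵ × 0.59 / (16π × 5.67×10⁻⁸ × (262)⁴)] = 2.46×10¹⁰ m = 0.165 AU.

d ≈ 0.165 AU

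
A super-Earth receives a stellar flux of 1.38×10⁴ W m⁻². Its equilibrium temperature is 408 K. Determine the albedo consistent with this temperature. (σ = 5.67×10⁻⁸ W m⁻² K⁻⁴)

A ≈ 0.54

From T_eq⁴ = S(1−A)/(4σ): 1−A = 4σT_eq⁴/S.
1−A = 4 × 5.67×10⁻⁸ × (408)⁴ / 1.38×10⁴ = 0.455.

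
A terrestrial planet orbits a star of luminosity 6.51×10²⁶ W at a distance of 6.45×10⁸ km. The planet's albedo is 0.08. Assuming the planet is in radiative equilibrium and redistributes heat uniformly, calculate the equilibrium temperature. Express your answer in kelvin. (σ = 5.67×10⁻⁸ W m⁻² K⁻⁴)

d = 6.45×10⁸ km = 6.45×10¹¹ m.
Flux: S = L/(4πd²) = 6.51×10²⁶/(4π×(6.45×10¹¹)²) = 125 W m⁻².
Energy balance: absorbed = emitted ⇒ πR²·S(1−A) = 4πR²·σT_eq⁴, so T_eq⁴ = S(1−A)/(4σ).
T_eq = [125 × 0.92 / (4 × 5.67×10⁻⁸)]^(1/4) = (5.05×10⁸)^(1/4) = 150 K.

T_eq ≈ 150 K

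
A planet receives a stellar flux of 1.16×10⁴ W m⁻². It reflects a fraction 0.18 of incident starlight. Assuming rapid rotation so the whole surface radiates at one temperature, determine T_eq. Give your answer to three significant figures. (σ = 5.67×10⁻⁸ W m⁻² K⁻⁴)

T_eq ≈ 453 K

Energy balance: absorbed = emitted ⇒ πR²·S(1−A) = 4πR²·σT_eq⁴, so T_eq⁴ = S(1−A)/(4σ).
T_eq = [1.16×10⁴ × 0.82 / (4 × 5.67×10⁻⁸)]^(1/4) = (4.19×10¹⁰)^(1/4) = 453 K.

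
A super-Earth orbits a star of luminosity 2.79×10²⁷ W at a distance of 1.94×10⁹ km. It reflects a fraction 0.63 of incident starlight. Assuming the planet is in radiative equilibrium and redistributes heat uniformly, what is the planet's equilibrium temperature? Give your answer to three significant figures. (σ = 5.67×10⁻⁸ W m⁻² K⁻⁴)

d = 1.94×10⁹ km = 1.94×10¹² m.
Flux: S = L/(4πd²) = 2.79×10²⁷/(4π×(1.94×10¹²)²) = 59.0 W m⁻².
Energy balance: absorbed = emitted ⇒ πR²·S(1−A) = 4πR²·σT_eq⁴, so T_eq⁴ = S(1−A)/(4σ).
T_eq = [59.0 × 0.37 / (4 × 5.67×10⁻⁸)]^(1/4) = (9.62×10⁷)^(1/4) = 99.0 K.

T_eq ≈ 99.0 K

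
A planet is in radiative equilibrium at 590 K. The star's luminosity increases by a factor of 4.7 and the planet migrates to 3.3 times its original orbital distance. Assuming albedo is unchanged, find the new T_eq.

T_eq ∝ L^(1/4) · d^(−1/2).
T′ = 590 × 4.7^(1/4) / 3.3^(1/2) = 478 K.

T_eq ≈ 478 K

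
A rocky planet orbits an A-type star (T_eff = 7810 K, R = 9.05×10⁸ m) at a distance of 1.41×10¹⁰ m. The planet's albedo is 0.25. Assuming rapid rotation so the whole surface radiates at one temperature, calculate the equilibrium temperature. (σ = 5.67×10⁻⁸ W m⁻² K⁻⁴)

T_eq ≈ 1300 K

L = 4πR_⋆²σT_⋆⁴ = 4π(9.05×10⁸)² × 5.67×10⁻⁸ × (7810)⁴ = 2.17×10²⁷ W.
S = L/(4πd²) = 8.69×10⁵ W m⁻².
Energy balance: absorbed = emitted ⇒ πR²·S(1−A) = 4πR²·σT_eq⁴, so T_eq⁴ = S(1−A)/(4σ).
T_eq = [8.69×10⁵ × 0.75 / (4 × 5.67×10⁻⁸)]^(1/4) = (2.87×10¹²)^(1/4) = 1300 K.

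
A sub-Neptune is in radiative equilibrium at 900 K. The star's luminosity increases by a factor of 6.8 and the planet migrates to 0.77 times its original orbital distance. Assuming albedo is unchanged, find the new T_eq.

T_eq ≈ 1660 K

T_eq ∝ L^(1/4) · d^(−1/2).
T′ = 900 × 6.8^(1/4) / 0.77^(1/2) = 1660 K.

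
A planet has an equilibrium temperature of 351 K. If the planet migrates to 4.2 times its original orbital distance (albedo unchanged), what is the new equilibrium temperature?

T_eq ∝ L^(1/4) · d^(−1/2).
T′ = 351 / 4.2^(1/2) = 171 K.

T_eq ≈ 171 K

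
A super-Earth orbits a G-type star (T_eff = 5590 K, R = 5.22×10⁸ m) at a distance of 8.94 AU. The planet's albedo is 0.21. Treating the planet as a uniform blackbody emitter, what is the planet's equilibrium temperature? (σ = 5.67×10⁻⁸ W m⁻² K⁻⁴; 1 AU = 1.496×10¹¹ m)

T_eq ≈ 73.6 K

d = 8.94 AU = 1.34×10¹² m.
L = 4πR_⋆²σT_⋆⁴ = 4π(5.22×10⁸)² × 5.67×10⁻⁸ × (5590)⁴ = 1.90×10²⁶ W.
S = L/(4πd²) = 8.43 W m⁻².
Energy balance: absorbed = emitted ⇒ πR²·S(1−A) = 4πR²·σT_eq⁴, so T_eq⁴ = S(1−A)/(4σ).
T_eq = [8.43 × 0.79 / (4 × 5.67×10⁻⁸)]^(1/4) = (2.94×10⁷)^(1/4) = 73.6 K.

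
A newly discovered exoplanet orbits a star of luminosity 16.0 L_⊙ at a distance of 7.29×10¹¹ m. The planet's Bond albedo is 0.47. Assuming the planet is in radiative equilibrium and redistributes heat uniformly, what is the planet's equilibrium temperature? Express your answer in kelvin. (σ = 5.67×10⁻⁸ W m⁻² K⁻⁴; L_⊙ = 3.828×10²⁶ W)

T_eq ≈ 215 K

L = 16.0 × 3.828×10²⁶ = 6.12×10²⁷ W.
Flux: S = L/(4πd²) = 6.12×10²⁷/(4π×(7.29×10¹¹)²) = 917 W m⁻².
Energy balance: absorbed = emitted ⇒ πR²·S(1−A) = 4πR²·σT_eq⁴, so T_eq⁴ = S(1−A)/(4σ).
T_eq = [917 × 0.53 / (4 × 5.67×10⁻⁸)]^(1/4) = (2.14×10⁹)^(1/4) = 215 K.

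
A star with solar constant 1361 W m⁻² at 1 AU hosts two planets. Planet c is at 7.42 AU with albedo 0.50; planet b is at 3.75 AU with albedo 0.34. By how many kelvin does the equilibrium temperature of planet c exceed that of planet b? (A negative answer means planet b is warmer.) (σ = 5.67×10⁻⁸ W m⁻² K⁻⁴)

T_eq = [S₀(1−A)/(4σd²)]^(1/4), so T ∝ (1−A)^(1/4) / √d.
T₁ = [1361×0.50/(4×5.67×10⁻⁸×7.42²)]^(1/4) = 85.92 K.
T₂ = [1361×0.66/(4×5.67×10⁻⁸×3.75²)]^(1/4) = 129.55 K.

ΔT ≈ -43.6 K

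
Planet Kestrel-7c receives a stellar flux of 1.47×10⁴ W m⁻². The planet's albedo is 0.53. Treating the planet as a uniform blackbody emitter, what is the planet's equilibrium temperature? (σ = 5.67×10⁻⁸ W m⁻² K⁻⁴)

T_eq ≈ 418 K

Energy balance: absorbed = emitted ⇒ πR²·S(1−A) = 4πR²·σT_eq⁴, so T_eq⁴ = S(1−A)/(4σ).
T_eq = [1.47×10⁴ × 0.47 / (4 × 5.67×10⁻⁸)]^(1/4) = (3.05×10¹⁰)^(1/4) = 418 K.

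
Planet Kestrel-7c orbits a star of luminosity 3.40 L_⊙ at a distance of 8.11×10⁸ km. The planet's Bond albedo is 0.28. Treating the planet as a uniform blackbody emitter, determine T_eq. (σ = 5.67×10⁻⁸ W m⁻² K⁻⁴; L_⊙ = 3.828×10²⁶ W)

T_eq ≈ 150 K

d = 8.11×10⁸ km = 8.11×10¹¹ m.
L = 3.40 × 3.828×10²⁶ = 1.30×10²⁷ W.
Flux: S = L/(4πd²) = 1.30×10²⁷/(4π×(8.11×10¹¹)²) = 157 W m⁻².
Energy balance: absorbed = emitted ⇒ πR²·S(1−A) = 4πR²·σT_eq⁴, so T_eq⁴ = S(1−A)/(4σ).
T_eq = [157 × 0.72 / (4 × 5.67×10⁻⁸)]^(1/4) = (5.00×10⁸)^(1/4) = 150 K.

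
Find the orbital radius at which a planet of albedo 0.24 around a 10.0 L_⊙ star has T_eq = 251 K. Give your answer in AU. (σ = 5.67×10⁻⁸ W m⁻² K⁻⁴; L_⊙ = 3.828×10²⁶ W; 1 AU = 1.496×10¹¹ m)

d ≈ 3.39 AU

L = 10.0 × 3.828×10²⁶ = 3.83×10²⁷ W.
From T_eq⁴ = L(1−A)/(16πσd²): d = √[L(1−A)/(16πσT_eq⁴)].
d = √[3.83×10²⁷ × 0.76 / (16π × 5.67×10⁻⁸ × (251)⁴)] = 5.07×10¹¹ m = 3.39 AU.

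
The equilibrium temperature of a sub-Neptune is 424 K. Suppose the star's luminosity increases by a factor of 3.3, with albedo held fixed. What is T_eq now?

T_eq ∝ L^(1/4) · d^(−1/2).
T′ = 424 × 3.3^(1/4) = 571 K.

T_eq ≈ 571 K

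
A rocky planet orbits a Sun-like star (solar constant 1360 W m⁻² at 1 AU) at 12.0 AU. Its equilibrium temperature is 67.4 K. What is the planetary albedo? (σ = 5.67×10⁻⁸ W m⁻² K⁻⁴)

A ≈ 0.50

Flux at 12.0 AU: S = 1360/12.0² = 9.44 W m⁻².
From T_eq⁴ = S(1−A)/(4σ): 1−A = 4σT_eq⁴/S.
1−A = 4 × 5.67×10⁻⁸ × (67.4)⁴ / 9.44 = 0.496.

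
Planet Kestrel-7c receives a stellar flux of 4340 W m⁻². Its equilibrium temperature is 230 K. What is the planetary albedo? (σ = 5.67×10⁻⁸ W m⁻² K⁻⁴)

A ≈ 0.85

From T_eq⁴ = S(1−A)/(4σ): 1−A = 4σT_eq⁴/S.
1−A = 4 × 5.67×10⁻⁸ × (230)⁴ / 4340 = 0.146.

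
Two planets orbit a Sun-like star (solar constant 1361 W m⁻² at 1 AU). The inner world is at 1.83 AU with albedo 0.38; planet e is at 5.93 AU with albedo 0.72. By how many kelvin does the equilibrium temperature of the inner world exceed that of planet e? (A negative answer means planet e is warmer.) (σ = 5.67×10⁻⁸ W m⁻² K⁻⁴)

ΔT ≈ 99.4 K

T_eq = [S₀(1−A)/(4σd²)]^(1/4), so T ∝ (1−A)^(1/4) / √d.
T₁ = [1361×0.62/(4×5.67×10⁻⁸×1.83²)]^(1/4) = 182.57 K.
T₂ = [1361×0.28/(4×5.67×10⁻⁸×5.93²)]^(1/4) = 83.14 K.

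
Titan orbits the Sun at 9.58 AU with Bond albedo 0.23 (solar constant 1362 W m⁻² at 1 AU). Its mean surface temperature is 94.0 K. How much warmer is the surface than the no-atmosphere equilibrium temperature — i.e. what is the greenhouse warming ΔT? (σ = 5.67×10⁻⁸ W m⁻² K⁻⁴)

ΔT ≈ 9.7 K

S = 1362/9.58² = 14.84 W m⁻².
T_eq = [S(1−A)/(4σ)]^(1/4) = [14.84×0.77/(4×5.67×10⁻⁸)]^(1/4) = 84.3 K.
ΔT = T_surf − T_eq = 94 − 84.3.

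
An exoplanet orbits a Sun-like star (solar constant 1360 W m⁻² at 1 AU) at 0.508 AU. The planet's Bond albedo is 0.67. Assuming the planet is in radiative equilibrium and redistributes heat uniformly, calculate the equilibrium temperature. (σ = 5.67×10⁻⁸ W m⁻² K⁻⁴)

Flux at 0.508 AU: S = 1360/0.508² = 5270 W m⁻².
Energy balance: absorbed = emitted ⇒ πR²·S(1−A) = 4πR²·σT_eq⁴, so T_eq⁴ = S(1−A)/(4σ).
T_eq = [5270 × 0.33 / (4 × 5.67×10⁻⁸)]^(1/4) = (7.67×10⁹)^(1/4) = 296 K.

T_eq ≈ 296 K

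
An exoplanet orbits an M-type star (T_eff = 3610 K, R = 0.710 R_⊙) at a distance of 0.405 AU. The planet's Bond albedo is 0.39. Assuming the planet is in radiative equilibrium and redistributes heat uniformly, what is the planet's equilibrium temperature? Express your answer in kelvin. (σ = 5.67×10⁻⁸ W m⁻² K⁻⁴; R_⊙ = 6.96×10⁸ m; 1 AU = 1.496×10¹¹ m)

T_eq ≈ 204 K

R_⋆ = 0.710 × 6.96×10⁸ = 4.94×10⁸ m.
d = 0.405 AU = 6.06×10¹⁰ m.
L = 4πR_⋆²σT_⋆⁴ = 4π(4.94×10⁸)² × 5.67×10⁻⁸ × (3610)⁴ = 2.95×10²⁵ W.
S = L/(4πd²) = 641 W m⁻².
Energy balance: absorbed = emitted ⇒ πR²·S(1−A) = 4πR²·σT_eq⁴, so T_eq⁴ = S(1−A)/(4σ).
T_eq = [641 × 0.61 / (4 × 5.67×10⁻⁸)]^(1/4) = (1.72×10⁹)^(1/4) = 204 K.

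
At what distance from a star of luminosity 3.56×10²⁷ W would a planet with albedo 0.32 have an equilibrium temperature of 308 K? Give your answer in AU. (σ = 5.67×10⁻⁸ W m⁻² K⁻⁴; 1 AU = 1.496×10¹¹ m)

From T_eq⁴ = L(1−A)/(16πσd²): d = √[L(1−A)/(16πσT_eq⁴)].
d = √[3.56×10²⁷ × 0.68 / (16π × 5.67×10⁻⁸ × (308)⁴)] = 3.07×10¹¹ m = 2.05 AU.

d ≈ 2.05 AU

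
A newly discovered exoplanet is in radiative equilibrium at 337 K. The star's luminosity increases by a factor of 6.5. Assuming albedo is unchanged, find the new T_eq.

T_eq ≈ 538 K

T_eq ∝ L^(1/4) · d^(−1/2).
T′ = 337 × 6.5^(1/4) = 538 K.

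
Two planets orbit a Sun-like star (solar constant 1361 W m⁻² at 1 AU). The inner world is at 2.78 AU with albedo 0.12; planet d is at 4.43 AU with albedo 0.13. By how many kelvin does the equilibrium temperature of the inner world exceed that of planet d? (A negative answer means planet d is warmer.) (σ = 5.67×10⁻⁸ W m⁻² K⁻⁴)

T_eq = [S₀(1−A)/(4σd²)]^(1/4), so T ∝ (1−A)^(1/4) / √d.
T₁ = [1361×0.88/(4×5.67×10⁻⁸×2.78²)]^(1/4) = 161.68 K.
T₂ = [1361×0.87/(4×5.67×10⁻⁸×4.43²)]^(1/4) = 127.71 K.

ΔT ≈ 34.0 K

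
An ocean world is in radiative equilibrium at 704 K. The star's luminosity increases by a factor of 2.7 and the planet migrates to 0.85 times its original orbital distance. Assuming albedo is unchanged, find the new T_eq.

T_eq ∝ L^(1/4) · d^(−1/2).
T′ = 704 × 2.7^(1/4) / 0.85^(1/2) = 979 K.

T_eq ≈ 979 K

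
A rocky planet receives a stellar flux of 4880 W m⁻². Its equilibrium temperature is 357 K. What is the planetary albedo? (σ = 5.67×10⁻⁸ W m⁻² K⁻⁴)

From T_eq⁴ = S(1−A)/(4σ): 1−A = 4σT_eq⁴/S.
1−A = 4 × 5.67×10⁻⁸ × (357)⁴ / 4880 = 0.755.

A ≈ 0.25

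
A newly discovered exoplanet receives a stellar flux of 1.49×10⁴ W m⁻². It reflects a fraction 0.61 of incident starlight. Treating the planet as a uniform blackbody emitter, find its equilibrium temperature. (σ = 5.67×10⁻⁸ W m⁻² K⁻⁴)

Energy balance: absorbed = emitted ⇒ πR²·S(1−A) = 4πR²·σT_eq⁴, so T_eq⁴ = S(1−A)/(4σ).
T_eq = [1.49×10⁴ × 0.39 / (4 × 5.67×10⁻⁸)]^(1/4) = (2.56×10¹⁰)^(1/4) = 400 K.

T_eq ≈ 400 K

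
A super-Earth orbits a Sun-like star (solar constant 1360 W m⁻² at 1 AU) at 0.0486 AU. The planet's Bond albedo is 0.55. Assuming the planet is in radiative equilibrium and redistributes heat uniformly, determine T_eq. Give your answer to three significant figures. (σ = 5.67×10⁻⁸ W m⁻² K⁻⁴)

T_eq ≈ 1030 K

Flux at 0.0486 AU: S = 1360/0.0486² = 5.76×10⁵ W m⁻².
Energy balance: absorbed = emitted ⇒ πR²·S(1−A) = 4πR²·σT_eq⁴, so T_eq⁴ = S(1−A)/(4σ).
T_eq = [5.76×10⁵ × 0.45 / (4 × 5.67×10⁻⁸)]^(1/4) = (1.14×10¹²)^(1/4) = 1030 K.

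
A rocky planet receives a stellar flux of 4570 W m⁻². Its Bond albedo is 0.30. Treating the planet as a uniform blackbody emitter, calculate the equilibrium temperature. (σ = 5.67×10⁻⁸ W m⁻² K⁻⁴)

T_eq ≈ 345 K

Energy balance: absorbed = emitted ⇒ πR²·S(1−A) = 4πR²·σT_eq⁴, so T_eq⁴ = S(1−A)/(4σ).
T_eq = [4570 × 0.70 / (4 × 5.67×10⁻⁸)]^(1/4) = (1.41×10¹⁰)^(1/4) = 345 K.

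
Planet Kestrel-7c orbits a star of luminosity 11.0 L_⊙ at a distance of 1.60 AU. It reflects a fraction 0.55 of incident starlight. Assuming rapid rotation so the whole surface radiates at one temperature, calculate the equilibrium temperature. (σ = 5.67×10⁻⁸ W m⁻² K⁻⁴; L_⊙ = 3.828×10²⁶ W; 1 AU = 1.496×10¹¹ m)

T_eq ≈ 328 K

d = 1.60 AU = 2.39×10¹¹ m.
L = 11.0 × 3.828×10²⁶ = 4.21×10²⁷ W.
Flux: S = L/(4πd²) = 4.21×10²⁷/(4π×(2.39×10¹¹)²) = 5850 W m⁻².
Energy balance: absorbed = emitted ⇒ πR²·S(1−A) = 4πR²·σT_eq⁴, so T_eq⁴ = S(1−A)/(4σ).
T_eq = [5850 × 0.45 / (4 × 5.67×10⁻⁸)]^(1/4) = (1.16×10¹⁰)^(1/4) = 328 K.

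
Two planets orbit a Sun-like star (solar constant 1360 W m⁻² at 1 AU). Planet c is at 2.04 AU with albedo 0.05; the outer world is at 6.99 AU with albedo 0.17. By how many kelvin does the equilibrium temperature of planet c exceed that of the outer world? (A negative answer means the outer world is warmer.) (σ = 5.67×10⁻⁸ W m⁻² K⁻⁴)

T_eq = [S₀(1−A)/(4σd²)]^(1/4), so T ∝ (1−A)^(1/4) / √d.
T₁ = [1360×0.95/(4×5.67×10⁻⁸×2.04²)]^(1/4) = 192.35 K.
T₂ = [1360×0.83/(4×5.67×10⁻⁸×6.99²)]^(1/4) = 100.46 K.

ΔT ≈ 91.9 K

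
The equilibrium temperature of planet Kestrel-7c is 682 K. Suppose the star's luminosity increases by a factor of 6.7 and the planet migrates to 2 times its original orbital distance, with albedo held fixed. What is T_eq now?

T_eq ≈ 776 K

T_eq ∝ L^(1/4) · d^(−1/2).
T′ = 682 × 6.7^(1/4) / 2^(1/2) = 776 K.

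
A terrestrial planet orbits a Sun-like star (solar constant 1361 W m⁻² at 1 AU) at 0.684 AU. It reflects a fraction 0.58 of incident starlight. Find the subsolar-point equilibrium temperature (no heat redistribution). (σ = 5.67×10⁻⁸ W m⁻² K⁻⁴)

Flux at 0.684 AU: S = 1361/0.684² = 2910 W m⁻².
At the subsolar point the surface absorbs S(1−A) and emits σT⁴ per unit area — no factor of 4, since only the local patch is in balance.
T = [2910 × 0.42 / 5.67×10⁻⁸]^(1/4) = (2.15×10¹⁰)^(1/4) = 383 K.

T_ss ≈ 383 K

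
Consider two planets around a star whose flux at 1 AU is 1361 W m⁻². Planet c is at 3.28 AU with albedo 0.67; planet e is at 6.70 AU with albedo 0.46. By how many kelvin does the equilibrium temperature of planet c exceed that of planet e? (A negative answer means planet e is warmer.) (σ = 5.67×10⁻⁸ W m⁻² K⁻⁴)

ΔT ≈ 24.3 K

T_eq = [S₀(1−A)/(4σd²)]^(1/4), so T ∝ (1−A)^(1/4) / √d.
T₁ = [1361×0.33/(4×5.67×10⁻⁸×3.28²)]^(1/4) = 116.48 K.
T₂ = [1361×0.54/(4×5.67×10⁻⁸×6.70²)]^(1/4) = 92.18 K.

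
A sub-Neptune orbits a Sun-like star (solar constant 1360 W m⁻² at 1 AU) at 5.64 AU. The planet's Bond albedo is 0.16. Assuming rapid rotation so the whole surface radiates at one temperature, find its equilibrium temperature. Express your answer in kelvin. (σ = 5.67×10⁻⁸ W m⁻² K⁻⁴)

Flux at 5.64 AU: S = 1360/5.64² = 42.8 W m⁻².
Energy balance: absorbed = emitted ⇒ πR²·S(1−A) = 4πR²·σT_eq⁴, so T_eq⁴ = S(1−A)/(4σ).
T_eq = [42.8 × 0.84 / (4 × 5.67×10⁻⁸)]^(1/4) = (1.58×10⁸)^(1/4) = 112 K.

T_eq ≈ 112 K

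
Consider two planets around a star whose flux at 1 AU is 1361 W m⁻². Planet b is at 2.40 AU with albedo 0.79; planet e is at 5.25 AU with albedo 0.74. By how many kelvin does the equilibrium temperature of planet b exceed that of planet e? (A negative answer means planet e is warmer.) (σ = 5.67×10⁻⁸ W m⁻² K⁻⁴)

T_eq = [S₀(1−A)/(4σd²)]^(1/4), so T ∝ (1−A)^(1/4) / √d.
T₁ = [1361×0.21/(4×5.67×10⁻⁸×2.40²)]^(1/4) = 121.62 K.
T₂ = [1361×0.26/(4×5.67×10⁻⁸×5.25²)]^(1/4) = 86.74 K.

ΔT ≈ 34.9 K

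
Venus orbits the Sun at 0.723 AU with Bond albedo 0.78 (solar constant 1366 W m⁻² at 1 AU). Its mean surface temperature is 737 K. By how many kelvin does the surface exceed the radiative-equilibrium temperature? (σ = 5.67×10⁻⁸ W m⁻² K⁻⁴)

S = 1366/0.723² = 2613 W m⁻².
T_eq = [S(1−A)/(4σ)]^(1/4) = [2613×0.22/(4×5.67×10⁻⁸)]^(1/4) = 224.4 K.
ΔT = T_surf − T_eq = 737 − 224.4.

ΔT ≈ 512.6 K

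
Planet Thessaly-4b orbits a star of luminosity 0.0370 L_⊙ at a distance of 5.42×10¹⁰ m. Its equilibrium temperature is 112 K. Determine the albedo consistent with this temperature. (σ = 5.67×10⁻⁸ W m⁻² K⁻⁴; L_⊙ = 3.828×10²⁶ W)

A ≈ 0.91

L = 0.0370 × 3.828×10²⁶ = 1.42×10²⁵ W.
Flux: S = L/(4πd²) = 1.42×10²⁵/(4π×(5.42×10¹⁰)²) = 384 W m⁻².
From T_eq⁴ = S(1−A)/(4σ): 1−A = 4σT_eq⁴/S.
1−A = 4 × 5.67×10⁻⁸ × (112)⁴ / 384 = 0.093.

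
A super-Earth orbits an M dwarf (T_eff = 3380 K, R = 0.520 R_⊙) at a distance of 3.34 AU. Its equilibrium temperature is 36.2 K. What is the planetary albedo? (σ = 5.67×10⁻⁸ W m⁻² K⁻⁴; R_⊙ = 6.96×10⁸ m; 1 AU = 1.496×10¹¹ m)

A ≈ 0.90

R_⋆ = 0.520 × 6.96×10⁸ = 3.62×10⁸ m.
d = 3.34 AU = 5.00×10¹¹ m.
L = 4πR_⋆²σT_⋆⁴ = 4π(3.62×10⁸)² × 5.67×10⁻⁸ × (3380)⁴ = 1.22×10²⁵ W.
S = L/(4πd²) = 3.88 W m⁻².
From T_eq⁴ = S(1−A)/(4σ): 1−A = 4σT_eq⁴/S.
1−A = 4 × 5.67×10⁻⁸ × (36.2)⁴ / 3.88 = 0.100.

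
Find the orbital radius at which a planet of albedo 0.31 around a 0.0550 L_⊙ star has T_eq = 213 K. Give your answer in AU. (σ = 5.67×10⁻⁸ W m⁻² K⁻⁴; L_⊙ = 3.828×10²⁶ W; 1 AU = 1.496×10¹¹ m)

d ≈ 0.333 AU

L = 0.0550 × 3.828×10²⁶ = 2.11×10²⁵ W.
From T_eq⁴ = L(1−A)/(16πσd²): d = √[L(1−A)/(16πσT_eq⁴)].
d = √[2.11×10²⁵ × 0.69 / (16π × 5.67×10⁻⁸ × (213)⁴)] = 4.98×10¹⁰ m = 0.333 AU.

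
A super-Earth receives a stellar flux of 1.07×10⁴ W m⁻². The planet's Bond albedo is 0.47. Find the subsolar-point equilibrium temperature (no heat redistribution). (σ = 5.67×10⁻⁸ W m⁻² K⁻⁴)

At the subsolar point the surface absorbs S(1−A) and emits σT⁴ per unit area — no factor of 4, since only the local patch is in balance.
T = [1.07×10⁴ × 0.53 / 5.67×10⁻⁸]^(1/4) = (1.00×10¹¹)^(1/4) = 562 K.

T_ss ≈ 562 K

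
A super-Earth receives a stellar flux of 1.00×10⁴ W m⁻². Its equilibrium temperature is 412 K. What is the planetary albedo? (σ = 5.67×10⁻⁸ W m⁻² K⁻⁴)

A ≈ 0.35

From T_eq⁴ = S(1−A)/(4σ): 1−A = 4σT_eq⁴/S.
1−A = 4 × 5.67×10⁻⁸ × (412)⁴ / 1.00×10⁴ = 0.653.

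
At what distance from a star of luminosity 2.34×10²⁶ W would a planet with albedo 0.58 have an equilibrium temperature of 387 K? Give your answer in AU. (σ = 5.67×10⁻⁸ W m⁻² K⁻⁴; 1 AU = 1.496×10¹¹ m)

From T_eq⁴ = L(1−A)/(16πσd²): d = √[L(1−A)/(16πσT_eq⁴)].
d = √[2.34×10²⁶ × 0.42 / (16π × 5.67×10⁻⁸ × (387)⁴)] = 3.92×10¹⁰ m = 0.262 AU.

d ≈ 0.262 AU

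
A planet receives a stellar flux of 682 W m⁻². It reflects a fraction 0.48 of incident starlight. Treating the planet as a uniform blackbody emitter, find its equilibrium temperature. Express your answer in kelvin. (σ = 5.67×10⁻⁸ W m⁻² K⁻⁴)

Energy balance: absorbed = emitted ⇒ πR²·S(1−A) = 4πR²·σT_eq⁴, so T_eq⁴ = S(1−A)/(4σ).
T_eq = [682 × 0.52 / (4 × 5.67×10⁻⁸)]^(1/4) = (1.56×10⁹)^(1/4) = 199 K.

T_eq ≈ 199 K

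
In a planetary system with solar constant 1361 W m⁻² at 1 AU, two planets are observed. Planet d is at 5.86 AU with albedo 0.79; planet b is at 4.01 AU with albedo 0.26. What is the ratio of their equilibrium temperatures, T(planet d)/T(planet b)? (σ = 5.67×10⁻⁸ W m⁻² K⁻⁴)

T_eq = [S₀(1−A)/(4σd²)]^(1/4), so T ∝ (1−A)^(1/4) / √d.
T₁ = [1361×0.21/(4×5.67×10⁻⁸×5.86²)]^(1/4) = 77.83 K.
T₂ = [1361×0.74/(4×5.67×10⁻⁸×4.01²)]^(1/4) = 128.91 K.

T₁/T₂ ≈ 0.604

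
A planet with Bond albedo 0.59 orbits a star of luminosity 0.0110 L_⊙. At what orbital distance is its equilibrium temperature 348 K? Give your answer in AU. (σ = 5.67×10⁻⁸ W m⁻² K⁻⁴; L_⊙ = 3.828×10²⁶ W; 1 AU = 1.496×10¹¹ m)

d ≈ 0.0430 AU

L = 0.0110 × 3.828×10²⁶ = 4.21×10²⁴ W.
From T_eq⁴ = L(1−A)/(16πσd²): d = √[L(1−A)/(16πσT_eq⁴)].
d = √[4.21×10²⁴ × 0.41 / (16π × 5.67×10⁻⁸ × (348)⁴)] = 6.43×10⁹ m = 0.0430 AU.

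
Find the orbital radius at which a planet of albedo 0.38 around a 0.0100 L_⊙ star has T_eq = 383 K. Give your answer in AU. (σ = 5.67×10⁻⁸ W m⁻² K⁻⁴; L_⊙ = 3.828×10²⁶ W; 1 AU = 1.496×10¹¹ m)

d ≈ 0.0416 AU

L = 0.0100 × 3.828×10²⁶ = 3.83×10²⁴ W.
From T_eq⁴ = L(1−A)/(16πσd²): d = √[L(1−A)/(16πσT_eq⁴)].
d = √[3.83×10²⁴ × 0.62 / (16π × 5.67×10⁻⁸ × (383)⁴)] = 6.22×10⁹ m = 0.0416 AU.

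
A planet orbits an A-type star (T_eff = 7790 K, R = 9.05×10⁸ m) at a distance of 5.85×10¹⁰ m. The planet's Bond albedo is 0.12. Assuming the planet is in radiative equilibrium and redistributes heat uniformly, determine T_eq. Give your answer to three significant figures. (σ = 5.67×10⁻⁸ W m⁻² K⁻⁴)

L = 4πR_⋆²σT_⋆⁴ = 4π(9.05×10⁸)² × 5.67×10⁻⁸ × (7790)⁴ = 2.15×10²⁷ W.
S = L/(4πd²) = 5.00×10⁴ W m⁻².
Energy balance: absorbed = emitted ⇒ πR²·S(1−A) = 4πR²·σT_eq⁴, so T_eq⁴ = S(1−A)/(4σ).
T_eq = [5.00×10⁴ × 0.88 / (4 × 5.67×10⁻⁸)]^(1/4) = (1.94×10¹¹)^(1/4) = 664 K.

T_eq ≈ 664 K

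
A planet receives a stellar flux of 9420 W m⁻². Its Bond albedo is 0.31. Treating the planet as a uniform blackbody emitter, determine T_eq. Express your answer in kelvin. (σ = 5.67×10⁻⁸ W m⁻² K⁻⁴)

T_eq ≈ 411 K

Energy balance: absorbed = emitted ⇒ πR²·S(1−A) = 4πR²·σT_eq⁴, so T_eq⁴ = S(1−A)/(4σ).
T_eq = [9420 × 0.69 / (4 × 5.67×10⁻⁸)]^(1/4) = (2.87×10¹⁰)^(1/4) = 411 K.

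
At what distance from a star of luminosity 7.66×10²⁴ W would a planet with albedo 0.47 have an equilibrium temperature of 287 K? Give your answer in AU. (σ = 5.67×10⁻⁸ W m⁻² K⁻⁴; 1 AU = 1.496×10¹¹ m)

From T_eq⁴ = L(1−A)/(16πσd²): d = √[L(1−A)/(16πσT_eq⁴)].
d = √[7.66×10²⁴ × 0.53 / (16π × 5.67×10⁻⁸ × (287)⁴)] = 1.45×10¹⁰ m = 0.0969 AU.

d ≈ 0.0969 AU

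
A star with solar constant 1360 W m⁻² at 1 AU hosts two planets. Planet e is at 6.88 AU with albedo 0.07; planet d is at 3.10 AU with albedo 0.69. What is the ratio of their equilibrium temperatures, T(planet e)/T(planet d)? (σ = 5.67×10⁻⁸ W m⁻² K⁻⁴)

T_eq = [S₀(1−A)/(4σd²)]^(1/4), so T ∝ (1−A)^(1/4) / √d.
T₁ = [1360×0.93/(4×5.67×10⁻⁸×6.88²)]^(1/4) = 104.18 K.
T₂ = [1360×0.31/(4×5.67×10⁻⁸×3.10²)]^(1/4) = 117.93 K.

T₁/T₂ ≈ 0.883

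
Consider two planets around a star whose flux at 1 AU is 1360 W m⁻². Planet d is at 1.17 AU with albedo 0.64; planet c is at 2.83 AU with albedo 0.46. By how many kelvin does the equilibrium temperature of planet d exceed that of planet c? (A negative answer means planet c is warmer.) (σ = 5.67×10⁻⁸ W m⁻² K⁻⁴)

T_eq = [S₀(1−A)/(4σd²)]^(1/4), so T ∝ (1−A)^(1/4) / √d.
T₁ = [1360×0.36/(4×5.67×10⁻⁸×1.17²)]^(1/4) = 199.28 K.
T₂ = [1360×0.54/(4×5.67×10⁻⁸×2.83²)]^(1/4) = 141.80 K.

ΔT ≈ 57.5 K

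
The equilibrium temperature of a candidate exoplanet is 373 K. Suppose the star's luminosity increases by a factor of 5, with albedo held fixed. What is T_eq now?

T_eq ≈ 558 K

T_eq ∝ L^(1/4) · d^(−1/2).
T′ = 373 × 5^(1/4) = 558 K.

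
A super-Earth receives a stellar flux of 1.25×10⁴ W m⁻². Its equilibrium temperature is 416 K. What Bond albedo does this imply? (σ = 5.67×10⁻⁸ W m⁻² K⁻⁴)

From T_eq⁴ = S(1−A)/(4σ): 1−A = 4σT_eq⁴/S.
1−A = 4 × 5.67×10⁻⁸ × (416)⁴ / 1.25×10⁴ = 0.543.

A ≈ 0.46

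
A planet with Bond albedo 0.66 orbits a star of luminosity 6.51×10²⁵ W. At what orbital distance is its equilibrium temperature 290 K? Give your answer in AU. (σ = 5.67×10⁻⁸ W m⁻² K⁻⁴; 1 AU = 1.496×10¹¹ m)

d ≈ 0.222 AU

From T_eq⁴ = L(1−A)/(16πσd²): d = √[L(1−A)/(16πσT_eq⁴)].
d = √[6.51×10²⁵ × 0.34 / (16π × 5.67×10⁻⁸ × (290)⁴)] = 3.31×10¹⁰ m = 0.222 AU.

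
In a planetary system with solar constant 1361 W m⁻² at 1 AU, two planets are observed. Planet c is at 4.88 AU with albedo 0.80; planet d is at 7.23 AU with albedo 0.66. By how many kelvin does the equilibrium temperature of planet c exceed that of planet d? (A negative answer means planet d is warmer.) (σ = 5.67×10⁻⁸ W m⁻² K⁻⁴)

ΔT ≈ 5.2 K

T_eq = [S₀(1−A)/(4σd²)]^(1/4), so T ∝ (1−A)^(1/4) / √d.
T₁ = [1361×0.20/(4×5.67×10⁻⁸×4.88²)]^(1/4) = 84.26 K.
T₂ = [1361×0.34/(4×5.67×10⁻⁸×7.23²)]^(1/4) = 79.04 K.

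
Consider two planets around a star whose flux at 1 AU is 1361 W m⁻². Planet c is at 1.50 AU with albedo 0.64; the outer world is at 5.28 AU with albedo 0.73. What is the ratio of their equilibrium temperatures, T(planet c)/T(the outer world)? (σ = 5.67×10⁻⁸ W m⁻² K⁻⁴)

T_eq = [S₀(1−A)/(4σd²)]^(1/4), so T ∝ (1−A)^(1/4) / √d.
T₁ = [1361×0.36/(4×5.67×10⁻⁸×1.50²)]^(1/4) = 176.03 K.
T₂ = [1361×0.27/(4×5.67×10⁻⁸×5.28²)]^(1/4) = 87.31 K.

T₁/T₂ ≈ 2.016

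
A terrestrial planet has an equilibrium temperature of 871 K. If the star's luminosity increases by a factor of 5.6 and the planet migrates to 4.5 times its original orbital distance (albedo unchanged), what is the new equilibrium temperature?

T_eq ≈ 632 K

T_eq ∝ L^(1/4) · d^(−1/2).
T′ = 871 × 5.6^(1/4) / 4.5^(1/2) = 632 K.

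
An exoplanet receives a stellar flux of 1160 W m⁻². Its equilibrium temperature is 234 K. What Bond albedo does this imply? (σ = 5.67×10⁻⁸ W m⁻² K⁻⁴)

A ≈ 0.41

From T_eq⁴ = S(1−A)/(4σ): 1−A = 4σT_eq⁴/S.
1−A = 4 × 5.67×10⁻⁸ × (234)⁴ / 1160 = 0.586.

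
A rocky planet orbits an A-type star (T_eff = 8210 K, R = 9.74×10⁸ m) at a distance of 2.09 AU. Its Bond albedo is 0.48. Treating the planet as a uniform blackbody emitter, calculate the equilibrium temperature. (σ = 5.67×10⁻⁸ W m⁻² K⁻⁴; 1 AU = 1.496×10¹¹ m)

T_eq ≈ 275 K

d = 2.09 AU = 3.13×10¹¹ m.
L = 4πR_⋆²σT_⋆⁴ = 4π(9.74×10⁸)² × 5.67×10⁻⁸ × (8210)⁴ = 3.07×10²⁷ W.
S = L/(4πd²) = 2500 W m⁻².
Energy balance: absorbed = emitted ⇒ πR²·S(1−A) = 4πR²·σT_eq⁴, so T_eq⁴ = S(1−A)/(4σ).
T_eq = [2500 × 0.52 / (4 × 5.67×10⁻⁸)]^(1/4) = (5.73×10⁹)^(1/4) = 275 K.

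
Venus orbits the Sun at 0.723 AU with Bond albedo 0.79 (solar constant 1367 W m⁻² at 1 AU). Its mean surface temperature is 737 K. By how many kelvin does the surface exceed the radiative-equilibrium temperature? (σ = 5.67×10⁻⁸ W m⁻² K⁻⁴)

ΔT ≈ 515.2 K

S = 1367/0.723² = 2615 W m⁻².
T_eq = [S(1−A)/(4σ)]^(1/4) = [2615×0.21/(4×5.67×10⁻⁸)]^(1/4) = 221.8 K.
ΔT = T_surf − T_eq = 737 − 221.8.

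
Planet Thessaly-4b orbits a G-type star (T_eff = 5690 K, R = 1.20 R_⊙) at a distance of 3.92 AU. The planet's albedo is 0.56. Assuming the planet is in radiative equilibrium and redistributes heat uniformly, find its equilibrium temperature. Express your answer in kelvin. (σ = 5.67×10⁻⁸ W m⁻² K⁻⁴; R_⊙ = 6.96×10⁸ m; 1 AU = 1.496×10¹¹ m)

R_⋆ = 1.20 × 6.96×10⁸ = 8.35×10⁸ m.
d = 3.92 AU = 5.86×10¹¹ m.
L = 4πR_⋆²σT_⋆⁴ = 4π(8.35×10⁸)² × 5.67×10⁻⁸ × (5690)⁴ = 5.21×10²⁶ W.
S = L/(4πd²) = 121 W m⁻².
Energy balance: absorbed = emitted ⇒ πR²·S(1−A) = 4πR²·σT_eq⁴, so T_eq⁴ = S(1−A)/(4σ).
T_eq = [121 × 0.44 / (4 × 5.67×10⁻⁸)]^(1/4) = (2.34×10⁸)^(1/4) = 124 K.

T_eq ≈ 124 K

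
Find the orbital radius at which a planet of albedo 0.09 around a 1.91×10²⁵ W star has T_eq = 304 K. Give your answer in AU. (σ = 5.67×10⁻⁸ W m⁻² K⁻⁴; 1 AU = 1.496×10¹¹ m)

From T_eq⁴ = L(1−A)/(16πσd²): d = √[L(1−A)/(16πσT_eq⁴)].
d = √[1.91×10²⁵ × 0.91 / (16π × 5.67×10⁻⁸ × (304)⁴)] = 2.67×10¹⁰ m = 0.179 AU.

d ≈ 0.179 AU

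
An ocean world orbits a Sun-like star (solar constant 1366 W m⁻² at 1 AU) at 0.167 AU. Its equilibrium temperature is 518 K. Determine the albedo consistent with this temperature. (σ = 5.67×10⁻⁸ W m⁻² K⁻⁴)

Flux at 0.167 AU: S = 1366/0.167² = 4.90×10⁴ W m⁻².
From T_eq⁴ = S(1−A)/(4σ): 1−A = 4σT_eq⁴/S.
1−A = 4 × 5.67×10⁻⁸ × (518)⁴ / 4.90×10⁴ = 0.333.

A ≈ 0.67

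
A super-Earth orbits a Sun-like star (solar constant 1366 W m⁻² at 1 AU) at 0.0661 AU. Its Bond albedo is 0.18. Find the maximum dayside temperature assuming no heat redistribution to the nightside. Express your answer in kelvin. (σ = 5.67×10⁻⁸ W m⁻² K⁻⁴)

Flux at 0.0661 AU: S = 1366/0.0661² = 3.13×10⁵ W m⁻².
With no redistribution each surface element balances locally: S(1−A) = σT⁴.
T = [3.13×10⁵ × 0.82 / 5.67×10⁻⁸]^(1/4) = (4.52×10¹²)^(1/4) = 1460 K.

T_ss ≈ 1460 K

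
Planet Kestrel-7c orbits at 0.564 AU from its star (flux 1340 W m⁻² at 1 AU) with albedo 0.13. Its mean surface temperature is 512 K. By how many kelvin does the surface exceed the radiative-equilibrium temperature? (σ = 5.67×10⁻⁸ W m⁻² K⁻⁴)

S = 1340/0.564² = 4213 W m⁻².
T_eq = [S(1−A)/(4σ)]^(1/4) = [4213×0.87/(4×5.67×10⁻⁸)]^(1/4) = 356.5 K.
ΔT = T_surf − T_eq = 512 − 356.5.

ΔT ≈ 155.5 K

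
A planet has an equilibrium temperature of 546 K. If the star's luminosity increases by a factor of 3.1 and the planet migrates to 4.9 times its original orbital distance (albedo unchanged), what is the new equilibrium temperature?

T_eq ≈ 327 K

T_eq ∝ L^(1/4) · d^(−1/2).
T′ = 546 × 3.1^(1/4) / 4.9^(1/2) = 327 K.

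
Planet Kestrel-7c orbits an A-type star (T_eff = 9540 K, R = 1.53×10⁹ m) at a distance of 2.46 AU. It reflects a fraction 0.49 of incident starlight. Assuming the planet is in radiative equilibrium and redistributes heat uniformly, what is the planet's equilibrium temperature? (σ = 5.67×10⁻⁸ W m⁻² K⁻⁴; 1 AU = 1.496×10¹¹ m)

T_eq ≈ 368 K

d = 2.46 AU = 3.68×10¹¹ m.
L = 4πR_⋆²σT_⋆⁴ = 4π(1.53×10⁹)² × 5.67×10⁻⁸ × (9540)⁴ = 1.38×10²⁸ W.
S = L/(4πd²) = 8120 W m⁻².
Energy balance: absorbed = emitted ⇒ πR²·S(1−A) = 4πR²·σT_eq⁴, so T_eq⁴ = S(1−A)/(4σ).
T_eq = [8120 × 0.51 / (4 × 5.67×10⁻⁸)]^(1/4) = (1.83×10¹⁰)^(1/4) = 368 K.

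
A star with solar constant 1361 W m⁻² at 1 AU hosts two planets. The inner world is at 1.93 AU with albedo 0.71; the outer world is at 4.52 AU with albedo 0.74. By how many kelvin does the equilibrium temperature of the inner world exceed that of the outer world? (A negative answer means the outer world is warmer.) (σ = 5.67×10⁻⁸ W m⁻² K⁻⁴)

ΔT ≈ 53.5 K

T_eq = [S₀(1−A)/(4σd²)]^(1/4), so T ∝ (1−A)^(1/4) / √d.
T₁ = [1361×0.29/(4×5.67×10⁻⁸×1.93²)]^(1/4) = 147.02 K.
T₂ = [1361×0.26/(4×5.67×10⁻⁸×4.52²)]^(1/4) = 93.48 K.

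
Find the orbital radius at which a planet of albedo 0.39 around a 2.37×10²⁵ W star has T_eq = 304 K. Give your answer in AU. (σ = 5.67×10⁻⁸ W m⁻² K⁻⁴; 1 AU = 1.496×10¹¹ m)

d ≈ 0.163 AU

From T_eq⁴ = L(1−A)/(16πσd²): d = √[L(1−A)/(16πσT_eq⁴)].
d = √[2.37×10²⁵ × 0.61 / (16π × 5.67×10⁻⁸ × (304)⁴)] = 2.44×10¹⁰ m = 0.163 AU.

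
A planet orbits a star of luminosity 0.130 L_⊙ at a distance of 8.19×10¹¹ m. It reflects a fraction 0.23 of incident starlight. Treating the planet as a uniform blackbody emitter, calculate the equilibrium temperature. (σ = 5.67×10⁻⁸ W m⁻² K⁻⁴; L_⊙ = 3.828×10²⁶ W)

L = 0.130 × 3.828×10²⁶ = 4.98×10²⁵ W.
Flux: S = L/(4πd²) = 4.98×10²⁵/(4π×(8.19×10¹¹)²) = 5.90 W m⁻².
Energy balance: absorbed = emitted ⇒ πR²·S(1−A) = 4πR²·σT_eq⁴, so T_eq⁴ = S(1−A)/(4σ).
T_eq = [5.90 × 0.77 / (4 × 5.67×10⁻⁸)]^(1/4) = (2.00×10⁷)^(1/4) = 66.9 K.

T_eq ≈ 66.9 K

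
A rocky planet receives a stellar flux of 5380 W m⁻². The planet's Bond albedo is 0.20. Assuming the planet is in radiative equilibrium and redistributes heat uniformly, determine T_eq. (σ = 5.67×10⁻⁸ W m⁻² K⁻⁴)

Energy balance: absorbed = emitted ⇒ πR²·S(1−A) = 4πR²·σT_eq⁴, so T_eq⁴ = S(1−A)/(4σ).
T_eq = [5380 × 0.80 / (4 × 5.67×10⁻⁸)]^(1/4) = (1.90×10¹⁰)^(1/4) = 371 K.

T_eq ≈ 371 K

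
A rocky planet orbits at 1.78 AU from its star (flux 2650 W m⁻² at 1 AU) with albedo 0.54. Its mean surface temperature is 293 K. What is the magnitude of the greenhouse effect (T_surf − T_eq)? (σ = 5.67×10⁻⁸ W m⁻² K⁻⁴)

S = 2650/1.78² = 836.4 W m⁻².
T_eq = [S(1−A)/(4σ)]^(1/4) = [836.4×0.46/(4×5.67×10⁻⁸)]^(1/4) = 202.9 K.
ΔT = T_surf − T_eq = 293 − 202.9.

ΔT ≈ 90.1 K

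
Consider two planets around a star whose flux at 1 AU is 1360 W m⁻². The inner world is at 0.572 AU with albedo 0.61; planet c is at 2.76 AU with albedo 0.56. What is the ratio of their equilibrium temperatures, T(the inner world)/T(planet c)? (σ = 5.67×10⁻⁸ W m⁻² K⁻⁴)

T₁/T₂ ≈ 2.131

T_eq = [S₀(1−A)/(4σd²)]^(1/4), so T ∝ (1−A)^(1/4) / √d.
T₁ = [1360×0.39/(4×5.67×10⁻⁸×0.572²)]^(1/4) = 290.76 K.
T₂ = [1360×0.44/(4×5.67×10⁻⁸×2.76²)]^(1/4) = 136.42 K.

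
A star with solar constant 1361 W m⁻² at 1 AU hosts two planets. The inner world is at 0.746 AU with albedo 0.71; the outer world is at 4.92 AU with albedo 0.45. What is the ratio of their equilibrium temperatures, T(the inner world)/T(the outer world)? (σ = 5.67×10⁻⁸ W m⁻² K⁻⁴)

T₁/T₂ ≈ 2.188

T_eq = [S₀(1−A)/(4σd²)]^(1/4), so T ∝ (1−A)^(1/4) / √d.
T₁ = [1361×0.29/(4×5.67×10⁻⁸×0.746²)]^(1/4) = 236.47 K.
T₂ = [1361×0.55/(4×5.67×10⁻⁸×4.92²)]^(1/4) = 108.06 K.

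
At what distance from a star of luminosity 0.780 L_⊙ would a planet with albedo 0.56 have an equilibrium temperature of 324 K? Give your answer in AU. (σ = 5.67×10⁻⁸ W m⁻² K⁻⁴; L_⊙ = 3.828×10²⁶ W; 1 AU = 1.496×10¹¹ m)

d ≈ 0.432 AU

L = 0.780 × 3.828×10²⁶ = 2.99×10²⁶ W.
From T_eq⁴ = L(1−A)/(16πσd²): d = √[L(1−A)/(16πσT_eq⁴)].
d = √[2.99×10²⁶ × 0.44 / (16π × 5.67×10⁻⁸ × (324)⁴)] = 6.47×10¹⁰ m = 0.432 AU.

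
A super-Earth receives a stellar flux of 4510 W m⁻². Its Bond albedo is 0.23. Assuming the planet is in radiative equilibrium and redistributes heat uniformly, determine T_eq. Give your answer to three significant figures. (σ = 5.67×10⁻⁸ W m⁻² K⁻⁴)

Energy balance: absorbed = emitted ⇒ πR²·S(1−A) = 4πR²·σT_eq⁴, so T_eq⁴ = S(1−A)/(4σ).
T_eq = [4510 × 0.77 / (4 × 5.67×10⁻⁸)]^(1/4) = (1.53×10¹⁰)^(1/4) = 352 K.

T_eq ≈ 352 K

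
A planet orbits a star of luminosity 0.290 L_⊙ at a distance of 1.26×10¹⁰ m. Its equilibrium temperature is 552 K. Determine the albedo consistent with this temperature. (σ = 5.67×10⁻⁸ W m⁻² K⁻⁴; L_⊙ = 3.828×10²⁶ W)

A ≈ 0.62

L = 0.290 × 3.828×10²⁶ = 1.11×10²⁶ W.
Flux: S = L/(4πd²) = 1.11×10²⁶/(4π×(1.26×10¹⁰)²) = 5.56×10⁴ W m⁻².
From T_eq⁴ = S(1−A)/(4σ): 1−A = 4σT_eq⁴/S.
1−A = 4 × 5.67×10⁻⁸ × (552)⁴ / 5.56×10⁴ = 0.378.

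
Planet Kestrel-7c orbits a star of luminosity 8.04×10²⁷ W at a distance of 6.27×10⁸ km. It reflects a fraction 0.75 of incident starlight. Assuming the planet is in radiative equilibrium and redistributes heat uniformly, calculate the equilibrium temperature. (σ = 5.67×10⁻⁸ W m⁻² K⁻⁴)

T_eq ≈ 206 K

d = 6.27×10⁸ km = 6.27×10¹¹ m.
Flux: S = L/(4πd²) = 8.04×10²⁷/(4π×(6.27×10¹¹)²) = 1630 W m⁻².
Energy balance: absorbed = emitted ⇒ πR²·S(1−A) = 4πR²·σT_eq⁴, so T_eq⁴ = S(1−A)/(4σ).
T_eq = [1630 × 0.25 / (4 × 5.67×10⁻⁸)]^(1/4) = (1.79×10⁹)^(1/4) = 206 K.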